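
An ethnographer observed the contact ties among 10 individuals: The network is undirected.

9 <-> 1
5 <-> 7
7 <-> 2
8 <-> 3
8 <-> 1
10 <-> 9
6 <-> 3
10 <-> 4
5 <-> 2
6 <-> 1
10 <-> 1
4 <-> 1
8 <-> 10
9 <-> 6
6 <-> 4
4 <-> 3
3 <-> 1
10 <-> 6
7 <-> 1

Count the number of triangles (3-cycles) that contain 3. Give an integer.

4

3's neighbors: 1, 4, 6, and 8.
Neighbor pairs that are themselves tied: 3–1–4; 3–1–6; 3–1–8; 3–4–6. Each forms one triangle with 3, for 4 in total.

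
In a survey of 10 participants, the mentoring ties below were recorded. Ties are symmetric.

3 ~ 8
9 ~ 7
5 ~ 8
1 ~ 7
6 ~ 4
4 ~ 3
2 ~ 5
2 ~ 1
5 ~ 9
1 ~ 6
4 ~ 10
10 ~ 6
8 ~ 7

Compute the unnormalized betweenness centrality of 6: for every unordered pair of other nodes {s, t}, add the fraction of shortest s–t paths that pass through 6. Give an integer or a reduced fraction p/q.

Pairs whose geodesics pass through 6 — 1–3: 1/2; 1–4: 1; 1–10: 1; 2–4: 1; 2–10: 1; 5–10: 1/2; 9–4: 1/3; 9–10: 1; 7–4: 1/2; 7–10: 1.
All other pairs contribute 0.
Summing the contributions gives betweenness(6) = 47/6.

47/6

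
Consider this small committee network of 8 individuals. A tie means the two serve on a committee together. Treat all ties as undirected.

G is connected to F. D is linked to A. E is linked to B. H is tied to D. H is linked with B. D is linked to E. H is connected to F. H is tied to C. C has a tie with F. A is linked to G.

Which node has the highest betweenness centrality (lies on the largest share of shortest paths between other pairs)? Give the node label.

H

Unnormalized betweenness of each node: A:2, B:3/2, C:0, D:6, E:1, F:7/2, G:3/2, H:17/2.
H has the largest value, 17/2, making it the main broker — the node through which the most shortest paths run.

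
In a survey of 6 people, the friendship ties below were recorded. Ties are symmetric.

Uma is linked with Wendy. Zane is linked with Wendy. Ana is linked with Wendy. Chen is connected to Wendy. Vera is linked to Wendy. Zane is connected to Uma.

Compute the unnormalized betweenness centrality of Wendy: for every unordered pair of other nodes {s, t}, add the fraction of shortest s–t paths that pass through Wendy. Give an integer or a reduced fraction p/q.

Pairs whose geodesics pass through Wendy — Zane–Chen: 1; Zane–Ana: 1; Zane–Vera: 1; Chen–Uma: 1; Chen–Ana: 1; Chen–Vera: 1; Uma–Ana: 1; Uma–Vera: 1; Ana–Vera: 1.
All other pairs contribute 0.
Summing the contributions gives betweenness(Wendy) = 9.

9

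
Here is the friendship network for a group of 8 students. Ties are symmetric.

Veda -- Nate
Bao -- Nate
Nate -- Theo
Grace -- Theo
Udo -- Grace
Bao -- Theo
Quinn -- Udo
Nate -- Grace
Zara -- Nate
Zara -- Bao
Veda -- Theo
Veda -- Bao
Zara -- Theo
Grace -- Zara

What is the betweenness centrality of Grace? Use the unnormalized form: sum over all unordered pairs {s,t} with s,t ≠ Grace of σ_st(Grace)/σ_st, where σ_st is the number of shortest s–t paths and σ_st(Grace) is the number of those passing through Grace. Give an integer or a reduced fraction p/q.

Pairs whose geodesics pass through Grace — Udo–Zara: 1; Udo–Bao: 3/3; Udo–Theo: 1; Udo–Veda: 2/2; Udo–Nate: 1; Quinn–Zara: 1; Quinn–Bao: 3/3; Quinn–Theo: 1; Quinn–Veda: 2/2; Quinn–Nate: 1.
All other pairs contribute 0.
Summing the contributions gives betweenness(Grace) = 10.

10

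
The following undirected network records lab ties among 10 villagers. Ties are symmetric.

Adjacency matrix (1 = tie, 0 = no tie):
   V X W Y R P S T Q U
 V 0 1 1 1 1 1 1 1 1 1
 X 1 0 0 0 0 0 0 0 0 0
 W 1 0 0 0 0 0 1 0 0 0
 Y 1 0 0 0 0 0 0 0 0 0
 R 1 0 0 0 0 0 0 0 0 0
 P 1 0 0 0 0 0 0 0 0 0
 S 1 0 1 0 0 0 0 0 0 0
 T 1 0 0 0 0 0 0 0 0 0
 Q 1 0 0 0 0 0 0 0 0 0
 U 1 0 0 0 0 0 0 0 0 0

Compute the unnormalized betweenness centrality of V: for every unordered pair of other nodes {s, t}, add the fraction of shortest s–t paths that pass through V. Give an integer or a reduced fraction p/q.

Pairs whose geodesics pass through V — X–W: 1; X–Y: 1; X–R: 1; X–P: 1; X–S: 1; X–T: 1; X–Q: 1; X–U: 1; W–Y: 1; W–R: 1; W–P: 1; W–T: 1; W–Q: 1; W–U: 1 … (+21 more pairs).
All other pairs contribute 0.
Summing the contributions gives betweenness(V) = 35.

35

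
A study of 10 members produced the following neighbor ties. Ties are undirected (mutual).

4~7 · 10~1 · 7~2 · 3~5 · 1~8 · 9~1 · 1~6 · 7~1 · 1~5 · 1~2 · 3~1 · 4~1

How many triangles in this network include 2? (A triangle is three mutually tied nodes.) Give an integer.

2's neighbors: 1 and 7.
Neighbor pairs that are themselves tied: 2–1–7. Each forms one triangle with 2, for 1 in total.

1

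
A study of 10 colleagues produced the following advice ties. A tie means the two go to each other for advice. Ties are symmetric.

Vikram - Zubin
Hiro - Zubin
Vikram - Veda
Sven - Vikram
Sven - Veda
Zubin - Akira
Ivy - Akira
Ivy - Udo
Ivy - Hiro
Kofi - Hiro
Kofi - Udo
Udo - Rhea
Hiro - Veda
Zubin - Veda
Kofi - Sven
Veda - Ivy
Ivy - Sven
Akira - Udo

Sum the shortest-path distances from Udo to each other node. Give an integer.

15

Distances from Udo: Akira:1, Hiro:2, Ivy:1, Kofi:1, Rhea:1, Sven:2, Veda:2, Vikram:3, Zubin:2.
Sum = 1 + 2 + 1 + 1 + 1 + 2 + 2 + 3 + 2 = 15.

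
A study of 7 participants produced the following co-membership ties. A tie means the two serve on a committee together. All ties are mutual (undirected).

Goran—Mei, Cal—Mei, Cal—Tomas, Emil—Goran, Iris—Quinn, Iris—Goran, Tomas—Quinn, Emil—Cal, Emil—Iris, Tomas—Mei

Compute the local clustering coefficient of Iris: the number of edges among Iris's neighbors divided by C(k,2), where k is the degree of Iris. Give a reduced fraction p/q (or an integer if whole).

Iris's neighbors: Emil, Goran, and Quinn (k = 3).
Possible neighbor pairs: C(3,2) = 3. Edges among them: Emil–Goran → e = 1.
Clustering(Iris) = 1/3.

1/3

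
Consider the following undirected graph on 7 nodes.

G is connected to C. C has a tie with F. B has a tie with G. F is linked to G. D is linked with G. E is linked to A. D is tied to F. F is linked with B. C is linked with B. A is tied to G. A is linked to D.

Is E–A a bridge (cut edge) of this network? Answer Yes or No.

Without the E–A edge there is no alternate route between E and A, so the network disconnects. It is a bridge.

Yes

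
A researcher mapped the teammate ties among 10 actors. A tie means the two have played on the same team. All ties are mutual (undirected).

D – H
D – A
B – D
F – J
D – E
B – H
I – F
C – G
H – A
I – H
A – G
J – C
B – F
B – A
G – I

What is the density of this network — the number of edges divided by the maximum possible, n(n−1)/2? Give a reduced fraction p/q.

1/3

There are 15 edges and 10 nodes, so the maximum possible is C(10,2) = 45.
Density = 15/45 = 1/3.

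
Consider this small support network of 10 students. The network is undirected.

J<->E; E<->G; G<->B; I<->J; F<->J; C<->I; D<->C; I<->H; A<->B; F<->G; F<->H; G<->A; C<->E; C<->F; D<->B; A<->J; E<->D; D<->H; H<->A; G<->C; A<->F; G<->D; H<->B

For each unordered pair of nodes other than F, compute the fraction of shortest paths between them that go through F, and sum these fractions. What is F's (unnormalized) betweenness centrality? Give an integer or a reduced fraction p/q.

Pairs whose geodesics pass through F — C–H: 1/3; C–J: 1/3; C–A: 1/2; H–J: 1/3; H–G: 1/4; J–G: 1/3.
All other pairs contribute 0.
Summing the contributions gives betweenness(F) = 25/12.

25/12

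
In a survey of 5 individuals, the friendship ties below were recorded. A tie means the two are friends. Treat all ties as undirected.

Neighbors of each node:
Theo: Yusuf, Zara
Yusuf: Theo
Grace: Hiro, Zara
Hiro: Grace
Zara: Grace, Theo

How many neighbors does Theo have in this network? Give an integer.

2

Theo is directly tied to Yusuf and Zara. That is 2 neighbors, so the degree of Theo is 2.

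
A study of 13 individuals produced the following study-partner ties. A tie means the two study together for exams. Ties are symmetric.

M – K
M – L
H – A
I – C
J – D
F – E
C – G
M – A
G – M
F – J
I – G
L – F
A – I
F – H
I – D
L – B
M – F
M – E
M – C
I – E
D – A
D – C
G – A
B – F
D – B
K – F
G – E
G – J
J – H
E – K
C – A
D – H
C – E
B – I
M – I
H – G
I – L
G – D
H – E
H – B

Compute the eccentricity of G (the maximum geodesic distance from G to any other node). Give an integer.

2

Distances from G: A:1, B:2, C:1, D:1, E:1, F:2, H:1, I:1, J:1, K:2, L:2, M:1.
The largest is 2 (to F, B, K, and L), so the eccentricity of G is 2.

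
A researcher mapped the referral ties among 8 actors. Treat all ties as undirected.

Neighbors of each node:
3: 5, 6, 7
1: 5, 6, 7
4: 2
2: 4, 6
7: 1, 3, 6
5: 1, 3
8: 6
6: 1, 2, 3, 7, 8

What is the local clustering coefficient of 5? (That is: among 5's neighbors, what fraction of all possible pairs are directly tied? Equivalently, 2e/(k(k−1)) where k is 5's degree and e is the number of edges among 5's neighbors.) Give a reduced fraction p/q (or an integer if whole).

0

5's neighbors: 1 and 3 (k = 2).
Possible neighbor pairs: C(2,2) = 1. Edges among them: none → e = 0.
Clustering(5) = 0/1.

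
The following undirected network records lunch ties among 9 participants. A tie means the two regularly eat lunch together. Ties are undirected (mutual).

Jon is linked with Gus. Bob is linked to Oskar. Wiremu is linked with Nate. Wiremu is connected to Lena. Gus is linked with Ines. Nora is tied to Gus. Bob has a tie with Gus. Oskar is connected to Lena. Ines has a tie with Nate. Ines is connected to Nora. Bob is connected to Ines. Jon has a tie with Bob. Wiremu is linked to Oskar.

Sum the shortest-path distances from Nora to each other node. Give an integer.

Distances from Nora: Bob:2, Gus:1, Ines:1, Jon:2, Lena:4, Nate:2, Oskar:3, Wiremu:3.
Sum = 2 + 1 + 1 + 2 + 4 + 2 + 3 + 3 = 18.

18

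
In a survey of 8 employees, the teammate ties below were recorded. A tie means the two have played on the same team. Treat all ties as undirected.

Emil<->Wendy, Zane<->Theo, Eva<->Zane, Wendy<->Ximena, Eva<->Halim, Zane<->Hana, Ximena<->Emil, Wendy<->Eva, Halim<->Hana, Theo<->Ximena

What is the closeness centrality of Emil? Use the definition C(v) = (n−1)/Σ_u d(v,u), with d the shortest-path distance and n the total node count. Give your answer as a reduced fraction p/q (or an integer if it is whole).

Distances from Emil: Eva:2, Halim:3, Hana:4, Theo:2, Wendy:1, Ximena:1, Zane:3. Sum = 16.
n = 8, so closeness = 7/16.

7/16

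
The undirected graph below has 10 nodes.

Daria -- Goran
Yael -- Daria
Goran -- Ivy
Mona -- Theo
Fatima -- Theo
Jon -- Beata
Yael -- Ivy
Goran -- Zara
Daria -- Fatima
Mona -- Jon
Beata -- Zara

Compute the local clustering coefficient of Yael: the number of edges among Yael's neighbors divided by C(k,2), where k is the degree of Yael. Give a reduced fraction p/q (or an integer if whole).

Yael's neighbors: Daria and Ivy (k = 2).
Possible neighbor pairs: C(2,2) = 1. Edges among them: none → e = 0.
Clustering(Yael) = 0/1.

0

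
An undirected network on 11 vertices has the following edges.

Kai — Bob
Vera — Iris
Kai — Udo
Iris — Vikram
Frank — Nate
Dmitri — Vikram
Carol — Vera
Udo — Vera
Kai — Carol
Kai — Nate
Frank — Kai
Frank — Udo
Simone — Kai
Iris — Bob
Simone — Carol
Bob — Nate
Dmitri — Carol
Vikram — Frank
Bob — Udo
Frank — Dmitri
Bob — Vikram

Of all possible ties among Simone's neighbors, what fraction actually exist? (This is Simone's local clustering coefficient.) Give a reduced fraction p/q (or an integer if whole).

Simone's neighbors: Carol and Kai (k = 2).
Possible neighbor pairs: C(2,2) = 1. Edges among them: Carol–Kai → e = 1.
Clustering(Simone) = 1/1.

1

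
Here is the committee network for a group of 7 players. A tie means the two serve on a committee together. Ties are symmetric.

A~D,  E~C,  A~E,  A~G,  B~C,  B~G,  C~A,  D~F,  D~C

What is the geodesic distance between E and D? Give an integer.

2

One shortest route is E – C – D, which uses 2 edges, and E and D are not directly tied, so nothing shorter exists. So d(E,D) = 2.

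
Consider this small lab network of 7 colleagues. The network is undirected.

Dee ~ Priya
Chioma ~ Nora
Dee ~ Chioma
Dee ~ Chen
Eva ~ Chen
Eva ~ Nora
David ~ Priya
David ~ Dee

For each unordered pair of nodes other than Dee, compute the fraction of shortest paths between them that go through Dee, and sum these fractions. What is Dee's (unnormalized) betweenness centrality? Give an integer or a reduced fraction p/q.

9

Pairs whose geodesics pass through Dee — David–Eva: 1; David–Chioma: 1; David–Chen: 1; David–Nora: 1; Eva–Priya: 1; Chioma–Priya: 1; Chioma–Chen: 1; Priya–Chen: 1; Priya–Nora: 1.
All other pairs contribute 0.
Summing the contributions gives betweenness(Dee) = 9.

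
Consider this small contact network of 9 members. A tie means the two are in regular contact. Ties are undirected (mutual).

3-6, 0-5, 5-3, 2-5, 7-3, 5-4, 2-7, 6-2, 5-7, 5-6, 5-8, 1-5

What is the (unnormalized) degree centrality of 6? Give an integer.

3

6 is directly tied to 2, 3, and 5. That is 3 neighbors, so the degree of 6 is 3.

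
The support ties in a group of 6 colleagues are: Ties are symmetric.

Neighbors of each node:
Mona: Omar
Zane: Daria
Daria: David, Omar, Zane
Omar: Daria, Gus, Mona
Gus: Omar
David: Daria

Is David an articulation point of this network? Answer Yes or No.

No

Even without David, every remaining node can still reach every other (the residual graph is connected), so David is not a cut vertex.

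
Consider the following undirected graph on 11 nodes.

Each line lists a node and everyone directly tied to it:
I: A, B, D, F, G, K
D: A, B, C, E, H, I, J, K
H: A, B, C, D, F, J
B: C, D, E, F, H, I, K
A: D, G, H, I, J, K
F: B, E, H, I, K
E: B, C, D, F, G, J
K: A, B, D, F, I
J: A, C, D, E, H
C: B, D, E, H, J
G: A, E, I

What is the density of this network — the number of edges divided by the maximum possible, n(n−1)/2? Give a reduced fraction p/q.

31/55

There are 31 edges and 11 nodes, so the maximum possible is C(11,2) = 55.
Density = 31/55.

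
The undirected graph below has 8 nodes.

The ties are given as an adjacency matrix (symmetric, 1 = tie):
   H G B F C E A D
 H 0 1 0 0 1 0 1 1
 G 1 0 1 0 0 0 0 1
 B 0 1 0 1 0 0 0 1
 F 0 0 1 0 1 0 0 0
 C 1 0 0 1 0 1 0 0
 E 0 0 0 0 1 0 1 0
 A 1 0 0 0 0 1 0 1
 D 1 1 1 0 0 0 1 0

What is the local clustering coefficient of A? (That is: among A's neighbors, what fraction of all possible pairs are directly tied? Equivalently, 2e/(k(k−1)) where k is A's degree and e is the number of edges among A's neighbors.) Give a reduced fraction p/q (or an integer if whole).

A's neighbors: D, E, and H (k = 3).
Possible neighbor pairs: C(3,2) = 3. Edges among them: D–H → e = 1.
Clustering(A) = 1/3.

1/3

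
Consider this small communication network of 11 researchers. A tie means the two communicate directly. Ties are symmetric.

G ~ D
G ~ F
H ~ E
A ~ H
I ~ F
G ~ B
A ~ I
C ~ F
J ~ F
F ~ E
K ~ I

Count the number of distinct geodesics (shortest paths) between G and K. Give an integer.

1

The shortest distance is 3, and the only length-3 path is G–F–I–K. So there is exactly 1 shortest path.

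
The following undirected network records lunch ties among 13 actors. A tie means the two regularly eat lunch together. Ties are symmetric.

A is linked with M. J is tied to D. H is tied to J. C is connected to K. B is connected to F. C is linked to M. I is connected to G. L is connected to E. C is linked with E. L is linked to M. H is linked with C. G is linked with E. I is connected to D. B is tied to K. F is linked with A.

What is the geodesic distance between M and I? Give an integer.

4

One shortest route is M – C – E – G – I, which uses 4 edges, and at distance 3 from M we only reach {B, G, J}, which does not include I. So d(M,I) = 4.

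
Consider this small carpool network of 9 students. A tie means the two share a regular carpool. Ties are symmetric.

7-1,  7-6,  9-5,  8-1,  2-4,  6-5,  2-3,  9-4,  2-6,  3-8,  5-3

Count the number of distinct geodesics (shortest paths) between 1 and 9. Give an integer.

2

The shortest distance is 4. The length-4 paths are: 1–7–6–5–9; 1–8–3–5–9.
That gives 2 distinct shortest paths.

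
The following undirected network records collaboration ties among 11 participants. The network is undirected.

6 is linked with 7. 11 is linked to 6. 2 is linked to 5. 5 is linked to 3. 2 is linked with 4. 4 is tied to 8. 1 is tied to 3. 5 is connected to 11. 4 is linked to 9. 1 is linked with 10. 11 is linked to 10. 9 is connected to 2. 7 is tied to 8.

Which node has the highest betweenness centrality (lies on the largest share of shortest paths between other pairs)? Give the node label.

5

Unnormalized betweenness of each node: 1:1, 2:13, 3:9/2, 4:7, 5:18, 6:15/2, 7:5, 8:9/2, 9:0, 10:7/2, 11:15.
5 has the largest value, 18, making it the main broker — the node through which the most shortest paths run.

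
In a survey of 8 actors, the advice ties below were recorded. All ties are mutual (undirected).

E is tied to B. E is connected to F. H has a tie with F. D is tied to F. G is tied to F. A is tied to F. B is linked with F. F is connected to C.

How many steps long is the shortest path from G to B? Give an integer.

2

One shortest route is G – F – B, which uses 2 edges, and G and B are not directly tied, so nothing shorter exists. So d(G,B) = 2.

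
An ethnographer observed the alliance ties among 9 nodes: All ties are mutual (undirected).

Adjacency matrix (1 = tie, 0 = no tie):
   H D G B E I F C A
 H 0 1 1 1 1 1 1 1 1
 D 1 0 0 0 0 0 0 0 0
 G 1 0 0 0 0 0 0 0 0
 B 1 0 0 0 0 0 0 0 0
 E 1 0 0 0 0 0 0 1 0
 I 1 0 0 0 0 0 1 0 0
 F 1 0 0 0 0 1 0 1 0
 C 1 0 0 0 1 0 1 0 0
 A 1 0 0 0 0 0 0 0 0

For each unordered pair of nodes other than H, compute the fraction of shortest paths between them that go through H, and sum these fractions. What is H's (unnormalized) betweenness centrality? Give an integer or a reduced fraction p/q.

Pairs whose geodesics pass through H — D–G: 1; D–B: 1; D–E: 1; D–I: 1; D–F: 1; D–C: 1; D–A: 1; G–B: 1; G–E: 1; G–I: 1; G–F: 1; G–C: 1; G–A: 1; B–E: 1 … (+11 more pairs).
All other pairs contribute 0.
Summing the contributions gives betweenness(H) = 24.

24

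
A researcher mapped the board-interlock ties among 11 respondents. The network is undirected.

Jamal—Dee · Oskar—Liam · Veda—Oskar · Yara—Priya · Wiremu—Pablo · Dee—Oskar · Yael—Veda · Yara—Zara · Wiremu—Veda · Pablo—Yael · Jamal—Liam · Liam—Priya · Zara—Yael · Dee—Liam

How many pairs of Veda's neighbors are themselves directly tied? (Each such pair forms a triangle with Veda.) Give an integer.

0

Veda's neighbors are Oskar, Wiremu, and Yael, but none of them are tied to each other, so no triangle contains Veda.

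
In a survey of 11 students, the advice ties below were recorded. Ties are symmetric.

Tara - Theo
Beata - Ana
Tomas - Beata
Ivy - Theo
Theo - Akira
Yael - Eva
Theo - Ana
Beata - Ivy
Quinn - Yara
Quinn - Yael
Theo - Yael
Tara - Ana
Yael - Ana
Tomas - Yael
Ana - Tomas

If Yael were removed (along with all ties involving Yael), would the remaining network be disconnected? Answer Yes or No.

Removing Yael leaves {Akira, Ana, Beata, Ivy, Tara, Theo, and Tomas} with no path to {Quinn and Yara}, so the network splits into 3 components. Yael is a cut vertex.

Yes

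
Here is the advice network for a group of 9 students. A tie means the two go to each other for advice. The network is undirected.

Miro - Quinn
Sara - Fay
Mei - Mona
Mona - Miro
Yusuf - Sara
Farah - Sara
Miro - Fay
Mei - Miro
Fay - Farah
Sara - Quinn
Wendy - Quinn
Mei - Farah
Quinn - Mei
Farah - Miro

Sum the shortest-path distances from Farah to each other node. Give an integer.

13

Distances from Farah: Fay:1, Mei:1, Miro:1, Mona:2, Quinn:2, Sara:1, Wendy:3, Yusuf:2.
Sum = 1 + 1 + 1 + 2 + 2 + 1 + 3 + 2 = 13.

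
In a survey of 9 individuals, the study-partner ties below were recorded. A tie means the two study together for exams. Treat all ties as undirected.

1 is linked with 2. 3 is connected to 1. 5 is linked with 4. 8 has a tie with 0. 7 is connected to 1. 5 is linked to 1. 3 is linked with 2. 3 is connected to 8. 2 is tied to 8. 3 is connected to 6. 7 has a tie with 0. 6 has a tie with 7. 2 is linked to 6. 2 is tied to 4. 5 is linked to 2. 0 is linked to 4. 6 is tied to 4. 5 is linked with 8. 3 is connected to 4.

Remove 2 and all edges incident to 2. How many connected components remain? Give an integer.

1

2's neighbors (1, 3, 4, 5, 6, and 8) remain reachable from one another through other ties, so the rest of the network stays in one piece.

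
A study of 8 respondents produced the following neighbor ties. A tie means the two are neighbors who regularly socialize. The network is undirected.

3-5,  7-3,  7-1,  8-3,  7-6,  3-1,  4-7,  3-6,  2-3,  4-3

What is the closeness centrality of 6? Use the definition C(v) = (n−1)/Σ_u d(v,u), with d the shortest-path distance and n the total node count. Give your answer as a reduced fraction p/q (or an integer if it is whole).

Distances from 6: 1:2, 2:2, 3:1, 4:2, 5:2, 7:1, 8:2. Sum = 12.
n = 8, so closeness = 7/12.

7/12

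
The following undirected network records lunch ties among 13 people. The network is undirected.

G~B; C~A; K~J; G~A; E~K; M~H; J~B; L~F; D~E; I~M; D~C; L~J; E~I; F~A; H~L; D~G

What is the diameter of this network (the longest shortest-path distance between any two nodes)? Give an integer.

Eccentricity of each node (its greatest distance to any other): A:4, B:4, C:4, D:4, E:4, F:4, G:4, H:4, I:4, J:4, K:4, L:4, M:4.
The maximum eccentricity is 4, realized for instance by the pair E–F via E – K – J – L – F. So the diameter is 4.

4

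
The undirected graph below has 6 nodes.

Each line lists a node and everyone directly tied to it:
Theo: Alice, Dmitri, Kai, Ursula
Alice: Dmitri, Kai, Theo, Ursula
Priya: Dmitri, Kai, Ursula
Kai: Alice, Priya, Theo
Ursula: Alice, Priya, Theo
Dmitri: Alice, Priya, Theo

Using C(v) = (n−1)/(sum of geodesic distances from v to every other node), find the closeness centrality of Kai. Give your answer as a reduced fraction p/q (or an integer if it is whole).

Distances from Kai: Alice:1, Dmitri:2, Priya:1, Theo:1, Ursula:2. Sum = 7.
n = 6, so closeness = 5/7.

5/7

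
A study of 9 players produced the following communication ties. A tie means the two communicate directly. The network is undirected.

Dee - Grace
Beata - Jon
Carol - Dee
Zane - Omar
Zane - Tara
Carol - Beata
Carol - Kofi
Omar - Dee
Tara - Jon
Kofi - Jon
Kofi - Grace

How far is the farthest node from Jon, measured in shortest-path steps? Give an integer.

Distances from Jon: Beata:1, Carol:2, Dee:3, Grace:2, Kofi:1, Omar:3, Tara:1, Zane:2.
The largest is 3 (to Dee and Omar), so the eccentricity of Jon is 3.

3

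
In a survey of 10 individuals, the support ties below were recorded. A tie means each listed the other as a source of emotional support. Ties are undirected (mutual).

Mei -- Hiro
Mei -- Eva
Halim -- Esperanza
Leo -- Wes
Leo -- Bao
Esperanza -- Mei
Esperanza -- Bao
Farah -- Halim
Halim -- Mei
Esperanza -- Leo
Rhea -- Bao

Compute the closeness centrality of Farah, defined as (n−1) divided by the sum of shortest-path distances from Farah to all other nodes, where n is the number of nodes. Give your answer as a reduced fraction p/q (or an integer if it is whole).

9/25

Distances from Farah: Bao:3, Esperanza:2, Eva:3, Halim:1, Hiro:3, Leo:3, Mei:2, Rhea:4, Wes:4. Sum = 25.
n = 10, so closeness = 9/25.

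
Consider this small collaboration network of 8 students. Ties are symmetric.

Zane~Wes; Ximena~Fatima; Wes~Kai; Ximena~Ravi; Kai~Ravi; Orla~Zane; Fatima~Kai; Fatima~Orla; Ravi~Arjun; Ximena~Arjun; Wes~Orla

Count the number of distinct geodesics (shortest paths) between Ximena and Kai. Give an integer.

2

The shortest distance is 2. The length-2 paths are: Ximena–Fatima–Kai; Ximena–Ravi–Kai.
That gives 2 distinct shortest paths.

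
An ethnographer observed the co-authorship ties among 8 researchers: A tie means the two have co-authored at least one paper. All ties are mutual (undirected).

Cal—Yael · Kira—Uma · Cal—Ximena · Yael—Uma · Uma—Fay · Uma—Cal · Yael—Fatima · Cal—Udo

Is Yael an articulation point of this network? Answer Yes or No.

Removing Yael leaves {Cal, Fay, Kira, Udo, Uma, and Ximena} with no path to {Fatima}, so the network splits into 2 components. Yael is a cut vertex.

Yes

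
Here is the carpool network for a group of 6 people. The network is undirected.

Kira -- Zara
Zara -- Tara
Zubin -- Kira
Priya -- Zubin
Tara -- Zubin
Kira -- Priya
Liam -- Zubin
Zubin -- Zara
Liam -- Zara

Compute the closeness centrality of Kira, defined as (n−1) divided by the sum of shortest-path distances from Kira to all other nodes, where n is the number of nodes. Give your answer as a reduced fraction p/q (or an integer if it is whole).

5/7

Distances from Kira: Liam:2, Priya:1, Tara:2, Zara:1, Zubin:1. Sum = 7.
n = 6, so closeness = 5/7.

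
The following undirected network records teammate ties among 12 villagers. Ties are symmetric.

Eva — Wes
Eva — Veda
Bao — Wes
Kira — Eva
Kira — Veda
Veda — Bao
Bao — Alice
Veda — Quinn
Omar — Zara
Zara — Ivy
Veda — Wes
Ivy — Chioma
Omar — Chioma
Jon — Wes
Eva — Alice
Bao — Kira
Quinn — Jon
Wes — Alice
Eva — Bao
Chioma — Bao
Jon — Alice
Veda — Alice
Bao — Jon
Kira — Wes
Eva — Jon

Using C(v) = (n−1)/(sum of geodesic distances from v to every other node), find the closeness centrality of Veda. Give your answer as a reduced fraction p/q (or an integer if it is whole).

Distances from Veda: Alice:1, Bao:1, Chioma:2, Eva:1, Ivy:3, Jon:2, Kira:1, Omar:3, Quinn:1, Wes:1, Zara:4. Sum = 20.
n = 12, so closeness = 11/20.

11/20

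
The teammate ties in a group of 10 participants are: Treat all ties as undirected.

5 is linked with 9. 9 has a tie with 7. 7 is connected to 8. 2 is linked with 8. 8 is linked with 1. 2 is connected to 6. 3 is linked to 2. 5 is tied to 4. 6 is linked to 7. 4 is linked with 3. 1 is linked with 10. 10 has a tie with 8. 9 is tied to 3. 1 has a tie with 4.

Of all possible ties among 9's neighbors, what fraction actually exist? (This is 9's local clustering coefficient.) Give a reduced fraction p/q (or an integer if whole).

0

9's neighbors: 3, 5, and 7 (k = 3).
Possible neighbor pairs: C(3,2) = 3. Edges among them: none → e = 0.
Clustering(9) = 0/3 = 0.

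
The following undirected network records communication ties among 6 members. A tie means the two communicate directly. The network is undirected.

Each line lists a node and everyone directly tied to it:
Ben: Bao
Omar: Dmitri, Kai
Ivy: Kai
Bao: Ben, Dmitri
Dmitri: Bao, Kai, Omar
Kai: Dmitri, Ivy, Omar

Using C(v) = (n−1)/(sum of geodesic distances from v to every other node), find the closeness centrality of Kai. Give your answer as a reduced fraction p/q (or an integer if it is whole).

5/8

Distances from Kai: Bao:2, Ben:3, Dmitri:1, Ivy:1, Omar:1. Sum = 8.
n = 6, so closeness = 5/8.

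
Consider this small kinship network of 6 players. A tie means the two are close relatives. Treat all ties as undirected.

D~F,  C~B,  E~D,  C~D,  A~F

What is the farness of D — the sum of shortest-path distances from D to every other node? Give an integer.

Distances from D: A:2, B:2, C:1, E:1, F:1.
Sum = 2 + 2 + 1 + 1 + 1 = 7.

7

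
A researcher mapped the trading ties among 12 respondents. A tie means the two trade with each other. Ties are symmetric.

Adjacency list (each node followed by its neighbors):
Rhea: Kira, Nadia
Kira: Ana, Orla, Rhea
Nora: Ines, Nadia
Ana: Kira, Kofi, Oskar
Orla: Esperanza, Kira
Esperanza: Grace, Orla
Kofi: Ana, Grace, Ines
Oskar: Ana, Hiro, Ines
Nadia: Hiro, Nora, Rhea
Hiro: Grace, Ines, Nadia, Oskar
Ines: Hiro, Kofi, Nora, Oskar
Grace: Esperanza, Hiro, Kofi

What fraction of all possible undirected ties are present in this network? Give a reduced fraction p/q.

There are 17 edges and 12 nodes, so the maximum possible is C(12,2) = 66.
Density = 17/66.

17/66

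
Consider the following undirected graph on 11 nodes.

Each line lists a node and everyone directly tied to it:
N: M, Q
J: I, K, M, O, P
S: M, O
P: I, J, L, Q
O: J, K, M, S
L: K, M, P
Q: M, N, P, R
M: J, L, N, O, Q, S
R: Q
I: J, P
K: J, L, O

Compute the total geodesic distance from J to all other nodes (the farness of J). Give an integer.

Distances from J: I:1, K:1, L:2, M:1, N:2, O:1, P:1, Q:2, R:3, S:2.
Sum = 1 + 1 + 2 + 1 + 2 + 1 + 1 + 2 + 3 + 2 = 16.

16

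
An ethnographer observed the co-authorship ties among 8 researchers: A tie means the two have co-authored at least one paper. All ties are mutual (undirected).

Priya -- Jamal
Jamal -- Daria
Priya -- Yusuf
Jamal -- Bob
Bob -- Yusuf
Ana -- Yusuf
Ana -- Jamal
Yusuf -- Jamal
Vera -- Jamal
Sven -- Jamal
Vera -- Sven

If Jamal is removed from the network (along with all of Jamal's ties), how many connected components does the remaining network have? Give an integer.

Without Jamal, the remaining ties split the others into: {Ana, Bob, Priya, Yusuf}; {Sven, Vera}; {Daria}.
That's 3 separate components.

3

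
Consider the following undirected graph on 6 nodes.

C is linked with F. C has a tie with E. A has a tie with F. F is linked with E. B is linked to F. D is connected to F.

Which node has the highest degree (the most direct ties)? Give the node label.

F

Degrees — A:1, B:1, C:2, D:1, E:2, F:5.
The maximum is 5, attained only by F.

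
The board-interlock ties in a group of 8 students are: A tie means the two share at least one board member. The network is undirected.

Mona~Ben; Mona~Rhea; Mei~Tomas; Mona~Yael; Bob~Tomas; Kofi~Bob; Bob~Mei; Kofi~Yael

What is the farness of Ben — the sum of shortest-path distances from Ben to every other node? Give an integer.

22

Distances from Ben: Bob:4, Kofi:3, Mei:5, Mona:1, Rhea:2, Tomas:5, Yael:2.
Sum = 4 + 3 + 5 + 1 + 2 + 5 + 2 = 22.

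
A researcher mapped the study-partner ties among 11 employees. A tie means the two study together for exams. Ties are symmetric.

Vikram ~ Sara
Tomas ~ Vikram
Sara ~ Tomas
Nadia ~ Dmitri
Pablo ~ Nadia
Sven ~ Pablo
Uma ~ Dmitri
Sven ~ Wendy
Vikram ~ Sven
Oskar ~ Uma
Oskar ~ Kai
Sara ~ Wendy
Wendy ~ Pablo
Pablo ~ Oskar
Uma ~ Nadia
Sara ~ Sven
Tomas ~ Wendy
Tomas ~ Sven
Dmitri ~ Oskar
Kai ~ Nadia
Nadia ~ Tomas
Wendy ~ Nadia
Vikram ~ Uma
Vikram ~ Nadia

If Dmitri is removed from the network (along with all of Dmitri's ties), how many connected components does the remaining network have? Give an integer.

1

Dmitri's neighbors (Nadia, Oskar, and Uma) remain reachable from one another through other ties, so the rest of the network stays in one piece.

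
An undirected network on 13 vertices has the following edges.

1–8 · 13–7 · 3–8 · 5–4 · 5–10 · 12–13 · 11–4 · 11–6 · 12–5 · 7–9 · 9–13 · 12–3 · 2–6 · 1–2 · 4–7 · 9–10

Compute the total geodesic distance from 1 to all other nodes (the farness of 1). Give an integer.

Distances from 1: 2:1, 3:2, 4:4, 5:4, 6:2, 7:5, 8:1, 9:5, 10:5, 11:3, 12:3, 13:4.
Sum = 1 + 2 + 4 + 4 + 2 + 5 + 1 + 5 + 5 + 3 + 3 + 4 = 39.

39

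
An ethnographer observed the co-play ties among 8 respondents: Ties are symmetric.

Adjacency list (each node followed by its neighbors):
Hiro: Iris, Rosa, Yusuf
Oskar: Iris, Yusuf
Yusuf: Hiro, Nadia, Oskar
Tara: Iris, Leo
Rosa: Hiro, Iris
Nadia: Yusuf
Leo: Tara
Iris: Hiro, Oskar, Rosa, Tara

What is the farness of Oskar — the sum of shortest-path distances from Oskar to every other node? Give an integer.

13

Distances from Oskar: Hiro:2, Iris:1, Leo:3, Nadia:2, Rosa:2, Tara:2, Yusuf:1.
Sum = 2 + 1 + 3 + 2 + 2 + 2 + 1 = 13.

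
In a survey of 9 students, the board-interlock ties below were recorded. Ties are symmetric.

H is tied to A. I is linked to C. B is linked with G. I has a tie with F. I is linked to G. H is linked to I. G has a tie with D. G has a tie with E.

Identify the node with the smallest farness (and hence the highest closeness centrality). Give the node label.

Farness (sum of distances to all others) for each node — A:24, B:20, C:19, D:20, E:20, F:19, G:13, H:17, I:12.
The smallest farness is 12, for I, so I has the highest closeness.

I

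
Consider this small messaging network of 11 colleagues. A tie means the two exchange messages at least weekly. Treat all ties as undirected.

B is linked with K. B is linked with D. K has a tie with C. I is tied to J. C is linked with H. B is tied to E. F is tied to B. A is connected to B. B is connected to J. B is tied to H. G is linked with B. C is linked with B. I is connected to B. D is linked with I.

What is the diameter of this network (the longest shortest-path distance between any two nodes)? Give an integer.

Eccentricity of each node (its greatest distance to any other): A:2, B:1, C:2, D:2, E:2, F:2, G:2, H:2, I:2, J:2, K:2.
The maximum eccentricity is 2, realized for instance by the pair C–D via C – B – D. So the diameter is 2.

2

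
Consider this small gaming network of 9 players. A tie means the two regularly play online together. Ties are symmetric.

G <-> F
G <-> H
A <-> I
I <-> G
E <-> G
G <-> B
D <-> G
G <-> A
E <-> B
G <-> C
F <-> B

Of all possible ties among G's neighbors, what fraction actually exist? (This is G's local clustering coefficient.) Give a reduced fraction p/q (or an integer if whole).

3/28

G's neighbors: A, B, C, D, E, F, H, and I (k = 8).
Possible neighbor pairs: C(8,2) = 28. Edges among them: A–I, B–E, B–F → e = 3.
Clustering(G) = 3/28.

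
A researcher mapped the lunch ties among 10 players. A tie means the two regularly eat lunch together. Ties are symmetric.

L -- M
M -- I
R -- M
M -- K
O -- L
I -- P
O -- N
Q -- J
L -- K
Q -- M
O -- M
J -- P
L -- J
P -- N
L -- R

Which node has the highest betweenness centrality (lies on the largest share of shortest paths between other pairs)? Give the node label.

Unnormalized betweenness of each node: I:2, J:4, K:0, L:7, M:25/2, N:1, O:9/2, P:7/2, Q:1/2, R:0.
M has the largest value, 25/2, making it the main broker — the node through which the most shortest paths run.

M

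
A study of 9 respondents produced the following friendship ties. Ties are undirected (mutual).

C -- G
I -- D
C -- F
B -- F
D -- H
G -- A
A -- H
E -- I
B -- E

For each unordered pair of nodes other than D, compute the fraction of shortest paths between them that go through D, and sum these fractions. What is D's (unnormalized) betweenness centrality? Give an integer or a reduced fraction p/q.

6

Pairs whose geodesics pass through D — G–I: 1; B–H: 1; E–H: 1; E–A: 1; I–H: 1; I–A: 1.
All other pairs contribute 0.
Summing the contributions gives betweenness(D) = 6.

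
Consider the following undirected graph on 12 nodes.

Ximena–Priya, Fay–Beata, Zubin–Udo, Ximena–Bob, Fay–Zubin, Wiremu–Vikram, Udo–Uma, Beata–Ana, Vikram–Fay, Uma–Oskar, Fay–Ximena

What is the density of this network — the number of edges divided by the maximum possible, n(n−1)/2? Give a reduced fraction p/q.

1/6

There are 11 edges and 12 nodes, so the maximum possible is C(12,2) = 66.
Density = 11/66 = 1/6.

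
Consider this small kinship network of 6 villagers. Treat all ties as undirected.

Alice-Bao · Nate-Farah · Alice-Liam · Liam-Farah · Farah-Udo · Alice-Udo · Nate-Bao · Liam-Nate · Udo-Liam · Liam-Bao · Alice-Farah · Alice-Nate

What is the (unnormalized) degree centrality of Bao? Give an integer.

3

Bao is directly tied to Alice, Liam, and Nate. That is 3 neighbors, so the degree of Bao is 3.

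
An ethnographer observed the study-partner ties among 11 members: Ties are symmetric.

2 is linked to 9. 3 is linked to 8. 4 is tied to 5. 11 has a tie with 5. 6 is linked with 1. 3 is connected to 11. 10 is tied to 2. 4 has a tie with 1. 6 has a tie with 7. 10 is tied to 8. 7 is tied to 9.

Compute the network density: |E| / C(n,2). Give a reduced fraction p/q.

1/5

There are 11 edges and 11 nodes, so the maximum possible is C(11,2) = 55.
Density = 11/55 = 1/5.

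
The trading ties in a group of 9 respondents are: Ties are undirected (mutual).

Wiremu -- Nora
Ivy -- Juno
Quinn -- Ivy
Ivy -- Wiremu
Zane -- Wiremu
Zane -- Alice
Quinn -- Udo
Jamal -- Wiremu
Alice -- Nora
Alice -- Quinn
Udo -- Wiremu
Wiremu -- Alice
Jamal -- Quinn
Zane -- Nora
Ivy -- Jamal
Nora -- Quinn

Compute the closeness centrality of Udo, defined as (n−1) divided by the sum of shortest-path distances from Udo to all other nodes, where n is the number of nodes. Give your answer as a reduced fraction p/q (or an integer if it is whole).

8/15

Distances from Udo: Alice:2, Ivy:2, Jamal:2, Juno:3, Nora:2, Quinn:1, Wiremu:1, Zane:2. Sum = 15.
n = 9, so closeness = 8/15.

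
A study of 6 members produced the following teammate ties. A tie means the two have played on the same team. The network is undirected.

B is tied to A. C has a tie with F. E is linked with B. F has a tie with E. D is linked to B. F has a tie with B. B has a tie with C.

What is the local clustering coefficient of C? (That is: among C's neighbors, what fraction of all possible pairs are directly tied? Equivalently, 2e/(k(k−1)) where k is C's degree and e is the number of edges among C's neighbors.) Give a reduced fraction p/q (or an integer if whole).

C's neighbors: B and F (k = 2).
Possible neighbor pairs: C(2,2) = 1. Edges among them: B–F → e = 1.
Clustering(C) = 1/1.

1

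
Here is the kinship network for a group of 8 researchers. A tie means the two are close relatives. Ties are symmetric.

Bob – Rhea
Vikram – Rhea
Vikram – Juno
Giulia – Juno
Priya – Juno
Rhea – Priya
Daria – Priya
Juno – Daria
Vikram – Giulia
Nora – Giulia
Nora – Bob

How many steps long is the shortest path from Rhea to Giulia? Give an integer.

2

One shortest route is Rhea – Vikram – Giulia, which uses 2 edges, and Rhea and Giulia are not directly tied, so nothing shorter exists. So d(Rhea,Giulia) = 2.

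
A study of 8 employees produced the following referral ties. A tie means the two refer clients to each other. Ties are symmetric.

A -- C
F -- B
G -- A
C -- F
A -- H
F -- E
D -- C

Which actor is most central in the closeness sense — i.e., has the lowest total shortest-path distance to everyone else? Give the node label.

Farness (sum of distances to all others) for each node — A:13, B:19, C:11, D:17, E:19, F:13, G:19, H:19.
The smallest farness is 11, for C, so C has the highest closeness.

C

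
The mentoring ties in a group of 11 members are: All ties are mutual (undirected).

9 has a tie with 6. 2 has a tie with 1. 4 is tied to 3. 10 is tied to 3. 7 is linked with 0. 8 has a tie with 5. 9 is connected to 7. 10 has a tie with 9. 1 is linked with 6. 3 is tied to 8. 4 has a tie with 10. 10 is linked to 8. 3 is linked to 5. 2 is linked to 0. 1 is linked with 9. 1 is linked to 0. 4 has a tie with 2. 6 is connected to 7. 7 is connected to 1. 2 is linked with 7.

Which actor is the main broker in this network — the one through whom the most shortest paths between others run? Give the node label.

10

Unnormalized betweenness of each node: 0:0, 1:35/12, 2:49/6, 3:85/12, 4:17/2, 5:0, 6:0, 7:35/12, 8:13/6, 9:71/6, 10:161/12.
10 has the largest value, 161/12, making it the main broker — the node through which the most shortest paths run.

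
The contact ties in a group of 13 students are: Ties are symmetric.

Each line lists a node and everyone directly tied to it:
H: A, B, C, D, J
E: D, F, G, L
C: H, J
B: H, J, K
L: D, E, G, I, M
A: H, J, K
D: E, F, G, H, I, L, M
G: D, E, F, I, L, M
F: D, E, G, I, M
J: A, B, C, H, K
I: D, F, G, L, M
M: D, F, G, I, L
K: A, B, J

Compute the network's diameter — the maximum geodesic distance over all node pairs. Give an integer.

4

Eccentricity of each node (its greatest distance to any other): A:3, B:3, C:3, D:3, E:4, F:4, G:4, H:2, I:4, J:3, K:4, L:4, M:4.
The maximum eccentricity is 4, realized for instance by the pair K–E via K – A – H – D – E. So the diameter is 4.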